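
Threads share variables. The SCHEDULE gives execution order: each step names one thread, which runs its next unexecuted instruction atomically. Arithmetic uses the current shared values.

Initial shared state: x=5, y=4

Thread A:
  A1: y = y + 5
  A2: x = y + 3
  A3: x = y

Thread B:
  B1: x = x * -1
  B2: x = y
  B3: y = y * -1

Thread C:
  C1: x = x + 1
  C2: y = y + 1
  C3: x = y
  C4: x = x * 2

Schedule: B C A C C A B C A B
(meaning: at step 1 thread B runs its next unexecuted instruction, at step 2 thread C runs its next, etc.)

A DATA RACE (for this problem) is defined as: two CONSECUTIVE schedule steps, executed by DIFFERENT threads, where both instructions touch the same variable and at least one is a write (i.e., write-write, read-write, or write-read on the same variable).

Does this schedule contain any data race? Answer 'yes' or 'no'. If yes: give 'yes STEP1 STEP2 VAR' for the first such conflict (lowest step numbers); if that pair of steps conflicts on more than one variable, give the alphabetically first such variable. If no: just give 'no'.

Steps 1,2: B(x = x * -1) vs C(x = x + 1). RACE on x (W-W).
Steps 2,3: C(r=x,w=x) vs A(r=y,w=y). No conflict.
Steps 3,4: A(y = y + 5) vs C(y = y + 1). RACE on y (W-W).
Steps 4,5: same thread (C). No race.
Steps 5,6: C(x = y) vs A(x = y + 3). RACE on x (W-W).
Steps 6,7: A(x = y + 3) vs B(x = y). RACE on x (W-W).
Steps 7,8: B(x = y) vs C(x = x * 2). RACE on x (W-W).
Steps 8,9: C(x = x * 2) vs A(x = y). RACE on x (W-W).
Steps 9,10: A(x = y) vs B(y = y * -1). RACE on y (R-W).
First conflict at steps 1,2.

Answer: yes 1 2 x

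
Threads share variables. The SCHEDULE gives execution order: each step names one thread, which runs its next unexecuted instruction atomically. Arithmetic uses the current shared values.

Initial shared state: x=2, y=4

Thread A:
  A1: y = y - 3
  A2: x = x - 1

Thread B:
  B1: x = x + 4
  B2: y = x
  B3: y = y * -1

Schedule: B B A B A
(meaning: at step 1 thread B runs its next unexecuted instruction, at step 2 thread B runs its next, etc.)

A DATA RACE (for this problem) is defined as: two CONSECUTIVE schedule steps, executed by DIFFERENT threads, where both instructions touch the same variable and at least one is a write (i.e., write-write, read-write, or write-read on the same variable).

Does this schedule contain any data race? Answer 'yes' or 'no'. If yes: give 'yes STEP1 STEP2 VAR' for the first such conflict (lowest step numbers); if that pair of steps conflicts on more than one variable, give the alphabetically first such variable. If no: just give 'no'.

Answer: yes 2 3 y

Derivation:
Steps 1,2: same thread (B). No race.
Steps 2,3: B(y = x) vs A(y = y - 3). RACE on y (W-W).
Steps 3,4: A(y = y - 3) vs B(y = y * -1). RACE on y (W-W).
Steps 4,5: B(r=y,w=y) vs A(r=x,w=x). No conflict.
First conflict at steps 2,3.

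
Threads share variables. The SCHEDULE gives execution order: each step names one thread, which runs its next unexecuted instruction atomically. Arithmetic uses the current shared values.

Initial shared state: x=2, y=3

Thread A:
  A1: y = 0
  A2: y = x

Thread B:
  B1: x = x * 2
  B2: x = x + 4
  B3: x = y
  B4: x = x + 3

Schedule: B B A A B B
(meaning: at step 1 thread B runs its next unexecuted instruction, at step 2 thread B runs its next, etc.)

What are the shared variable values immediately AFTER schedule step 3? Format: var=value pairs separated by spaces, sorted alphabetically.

Answer: x=8 y=0

Derivation:
Step 1: thread B executes B1 (x = x * 2). Shared: x=4 y=3. PCs: A@0 B@1
Step 2: thread B executes B2 (x = x + 4). Shared: x=8 y=3. PCs: A@0 B@2
Step 3: thread A executes A1 (y = 0). Shared: x=8 y=0. PCs: A@1 B@2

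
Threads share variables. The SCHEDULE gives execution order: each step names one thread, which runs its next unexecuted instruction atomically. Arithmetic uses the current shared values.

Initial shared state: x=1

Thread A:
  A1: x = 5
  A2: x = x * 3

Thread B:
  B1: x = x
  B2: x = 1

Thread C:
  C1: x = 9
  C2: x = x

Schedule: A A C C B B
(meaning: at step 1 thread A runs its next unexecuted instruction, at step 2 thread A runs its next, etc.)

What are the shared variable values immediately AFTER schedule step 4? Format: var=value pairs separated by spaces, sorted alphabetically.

Answer: x=9

Derivation:
Step 1: thread A executes A1 (x = 5). Shared: x=5. PCs: A@1 B@0 C@0
Step 2: thread A executes A2 (x = x * 3). Shared: x=15. PCs: A@2 B@0 C@0
Step 3: thread C executes C1 (x = 9). Shared: x=9. PCs: A@2 B@0 C@1
Step 4: thread C executes C2 (x = x). Shared: x=9. PCs: A@2 B@0 C@2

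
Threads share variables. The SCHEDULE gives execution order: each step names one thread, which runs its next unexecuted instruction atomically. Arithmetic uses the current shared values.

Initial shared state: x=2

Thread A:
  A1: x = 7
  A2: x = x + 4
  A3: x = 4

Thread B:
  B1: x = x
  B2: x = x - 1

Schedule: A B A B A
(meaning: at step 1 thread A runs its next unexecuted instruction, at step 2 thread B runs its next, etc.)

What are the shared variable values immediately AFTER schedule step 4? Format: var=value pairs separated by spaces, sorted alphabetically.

Answer: x=10

Derivation:
Step 1: thread A executes A1 (x = 7). Shared: x=7. PCs: A@1 B@0
Step 2: thread B executes B1 (x = x). Shared: x=7. PCs: A@1 B@1
Step 3: thread A executes A2 (x = x + 4). Shared: x=11. PCs: A@2 B@1
Step 4: thread B executes B2 (x = x - 1). Shared: x=10. PCs: A@2 B@2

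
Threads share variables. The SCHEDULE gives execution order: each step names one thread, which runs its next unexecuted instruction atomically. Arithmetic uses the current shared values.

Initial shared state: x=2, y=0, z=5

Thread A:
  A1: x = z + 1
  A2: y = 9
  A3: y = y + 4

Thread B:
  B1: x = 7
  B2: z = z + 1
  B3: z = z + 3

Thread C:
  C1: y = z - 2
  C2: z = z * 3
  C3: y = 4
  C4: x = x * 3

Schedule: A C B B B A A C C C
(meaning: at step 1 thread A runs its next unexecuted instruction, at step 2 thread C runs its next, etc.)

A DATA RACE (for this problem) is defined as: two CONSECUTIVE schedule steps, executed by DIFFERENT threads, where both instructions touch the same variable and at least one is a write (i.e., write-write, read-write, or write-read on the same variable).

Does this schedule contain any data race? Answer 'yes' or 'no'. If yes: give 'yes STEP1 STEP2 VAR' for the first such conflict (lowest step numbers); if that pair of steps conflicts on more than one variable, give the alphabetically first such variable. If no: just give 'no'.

Steps 1,2: A(r=z,w=x) vs C(r=z,w=y). No conflict.
Steps 2,3: C(r=z,w=y) vs B(r=-,w=x). No conflict.
Steps 3,4: same thread (B). No race.
Steps 4,5: same thread (B). No race.
Steps 5,6: B(r=z,w=z) vs A(r=-,w=y). No conflict.
Steps 6,7: same thread (A). No race.
Steps 7,8: A(r=y,w=y) vs C(r=z,w=z). No conflict.
Steps 8,9: same thread (C). No race.
Steps 9,10: same thread (C). No race.

Answer: no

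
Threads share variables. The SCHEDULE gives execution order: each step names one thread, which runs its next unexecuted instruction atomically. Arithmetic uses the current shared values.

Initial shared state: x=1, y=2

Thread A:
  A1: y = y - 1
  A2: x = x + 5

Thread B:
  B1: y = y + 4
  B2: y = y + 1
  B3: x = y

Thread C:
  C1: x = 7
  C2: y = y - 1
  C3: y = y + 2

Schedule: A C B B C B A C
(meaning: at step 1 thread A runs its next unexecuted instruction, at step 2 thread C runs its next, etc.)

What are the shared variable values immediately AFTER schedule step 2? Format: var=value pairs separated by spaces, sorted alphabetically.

Step 1: thread A executes A1 (y = y - 1). Shared: x=1 y=1. PCs: A@1 B@0 C@0
Step 2: thread C executes C1 (x = 7). Shared: x=7 y=1. PCs: A@1 B@0 C@1

Answer: x=7 y=1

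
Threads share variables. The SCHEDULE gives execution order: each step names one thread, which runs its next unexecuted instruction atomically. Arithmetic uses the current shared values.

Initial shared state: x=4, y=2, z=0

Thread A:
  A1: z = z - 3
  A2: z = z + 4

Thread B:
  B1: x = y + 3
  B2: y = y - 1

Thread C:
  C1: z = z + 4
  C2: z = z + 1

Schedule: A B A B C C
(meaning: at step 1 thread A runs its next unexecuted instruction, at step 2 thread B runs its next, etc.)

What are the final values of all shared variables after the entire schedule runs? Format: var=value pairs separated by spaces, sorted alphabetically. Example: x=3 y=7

Answer: x=5 y=1 z=6

Derivation:
Step 1: thread A executes A1 (z = z - 3). Shared: x=4 y=2 z=-3. PCs: A@1 B@0 C@0
Step 2: thread B executes B1 (x = y + 3). Shared: x=5 y=2 z=-3. PCs: A@1 B@1 C@0
Step 3: thread A executes A2 (z = z + 4). Shared: x=5 y=2 z=1. PCs: A@2 B@1 C@0
Step 4: thread B executes B2 (y = y - 1). Shared: x=5 y=1 z=1. PCs: A@2 B@2 C@0
Step 5: thread C executes C1 (z = z + 4). Shared: x=5 y=1 z=5. PCs: A@2 B@2 C@1
Step 6: thread C executes C2 (z = z + 1). Shared: x=5 y=1 z=6. PCs: A@2 B@2 C@2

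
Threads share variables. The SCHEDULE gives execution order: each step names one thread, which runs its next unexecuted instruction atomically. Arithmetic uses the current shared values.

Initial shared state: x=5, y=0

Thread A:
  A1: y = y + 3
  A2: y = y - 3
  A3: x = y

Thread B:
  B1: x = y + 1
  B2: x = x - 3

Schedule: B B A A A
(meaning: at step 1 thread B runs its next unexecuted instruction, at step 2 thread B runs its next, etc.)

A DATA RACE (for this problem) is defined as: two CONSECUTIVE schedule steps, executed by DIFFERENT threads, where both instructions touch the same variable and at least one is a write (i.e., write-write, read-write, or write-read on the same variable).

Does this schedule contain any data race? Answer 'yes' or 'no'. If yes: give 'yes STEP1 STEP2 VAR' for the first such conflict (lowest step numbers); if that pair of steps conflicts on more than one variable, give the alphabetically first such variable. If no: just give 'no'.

Answer: no

Derivation:
Steps 1,2: same thread (B). No race.
Steps 2,3: B(r=x,w=x) vs A(r=y,w=y). No conflict.
Steps 3,4: same thread (A). No race.
Steps 4,5: same thread (A). No race.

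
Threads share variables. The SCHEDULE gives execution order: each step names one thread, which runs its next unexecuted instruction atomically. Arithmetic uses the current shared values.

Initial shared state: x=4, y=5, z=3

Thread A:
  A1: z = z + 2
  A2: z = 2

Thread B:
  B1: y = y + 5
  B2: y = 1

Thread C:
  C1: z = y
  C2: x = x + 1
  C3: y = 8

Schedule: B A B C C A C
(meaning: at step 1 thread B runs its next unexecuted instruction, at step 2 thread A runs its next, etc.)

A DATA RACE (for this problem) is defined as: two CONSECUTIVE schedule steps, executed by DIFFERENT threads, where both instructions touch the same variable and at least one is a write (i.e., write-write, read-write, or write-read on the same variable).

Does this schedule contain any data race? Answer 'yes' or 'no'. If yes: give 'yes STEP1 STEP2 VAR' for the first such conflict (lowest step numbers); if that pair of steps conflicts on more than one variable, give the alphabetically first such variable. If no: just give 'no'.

Steps 1,2: B(r=y,w=y) vs A(r=z,w=z). No conflict.
Steps 2,3: A(r=z,w=z) vs B(r=-,w=y). No conflict.
Steps 3,4: B(y = 1) vs C(z = y). RACE on y (W-R).
Steps 4,5: same thread (C). No race.
Steps 5,6: C(r=x,w=x) vs A(r=-,w=z). No conflict.
Steps 6,7: A(r=-,w=z) vs C(r=-,w=y). No conflict.
First conflict at steps 3,4.

Answer: yes 3 4 y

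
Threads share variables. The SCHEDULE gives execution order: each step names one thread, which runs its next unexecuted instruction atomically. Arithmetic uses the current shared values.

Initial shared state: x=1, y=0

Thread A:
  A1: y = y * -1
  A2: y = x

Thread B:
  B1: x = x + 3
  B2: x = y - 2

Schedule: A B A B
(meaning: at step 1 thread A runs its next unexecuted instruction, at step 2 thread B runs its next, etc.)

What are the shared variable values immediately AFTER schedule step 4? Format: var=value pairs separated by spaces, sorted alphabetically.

Step 1: thread A executes A1 (y = y * -1). Shared: x=1 y=0. PCs: A@1 B@0
Step 2: thread B executes B1 (x = x + 3). Shared: x=4 y=0. PCs: A@1 B@1
Step 3: thread A executes A2 (y = x). Shared: x=4 y=4. PCs: A@2 B@1
Step 4: thread B executes B2 (x = y - 2). Shared: x=2 y=4. PCs: A@2 B@2

Answer: x=2 y=4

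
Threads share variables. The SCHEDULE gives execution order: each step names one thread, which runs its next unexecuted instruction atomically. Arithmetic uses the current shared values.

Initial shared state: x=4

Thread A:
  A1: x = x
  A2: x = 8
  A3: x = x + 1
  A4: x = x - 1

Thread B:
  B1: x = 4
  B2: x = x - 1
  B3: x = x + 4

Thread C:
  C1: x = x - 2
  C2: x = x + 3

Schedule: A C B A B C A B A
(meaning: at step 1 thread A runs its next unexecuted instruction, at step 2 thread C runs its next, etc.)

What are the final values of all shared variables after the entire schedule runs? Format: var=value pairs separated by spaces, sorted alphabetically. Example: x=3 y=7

Step 1: thread A executes A1 (x = x). Shared: x=4. PCs: A@1 B@0 C@0
Step 2: thread C executes C1 (x = x - 2). Shared: x=2. PCs: A@1 B@0 C@1
Step 3: thread B executes B1 (x = 4). Shared: x=4. PCs: A@1 B@1 C@1
Step 4: thread A executes A2 (x = 8). Shared: x=8. PCs: A@2 B@1 C@1
Step 5: thread B executes B2 (x = x - 1). Shared: x=7. PCs: A@2 B@2 C@1
Step 6: thread C executes C2 (x = x + 3). Shared: x=10. PCs: A@2 B@2 C@2
Step 7: thread A executes A3 (x = x + 1). Shared: x=11. PCs: A@3 B@2 C@2
Step 8: thread B executes B3 (x = x + 4). Shared: x=15. PCs: A@3 B@3 C@2
Step 9: thread A executes A4 (x = x - 1). Shared: x=14. PCs: A@4 B@3 C@2

Answer: x=14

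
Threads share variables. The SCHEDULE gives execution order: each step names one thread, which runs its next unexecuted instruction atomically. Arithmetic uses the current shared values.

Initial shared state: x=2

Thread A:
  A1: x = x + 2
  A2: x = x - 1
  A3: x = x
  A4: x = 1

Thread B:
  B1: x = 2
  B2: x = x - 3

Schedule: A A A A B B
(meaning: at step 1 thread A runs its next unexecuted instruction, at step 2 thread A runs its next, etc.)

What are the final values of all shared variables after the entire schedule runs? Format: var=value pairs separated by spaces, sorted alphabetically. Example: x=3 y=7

Answer: x=-1

Derivation:
Step 1: thread A executes A1 (x = x + 2). Shared: x=4. PCs: A@1 B@0
Step 2: thread A executes A2 (x = x - 1). Shared: x=3. PCs: A@2 B@0
Step 3: thread A executes A3 (x = x). Shared: x=3. PCs: A@3 B@0
Step 4: thread A executes A4 (x = 1). Shared: x=1. PCs: A@4 B@0
Step 5: thread B executes B1 (x = 2). Shared: x=2. PCs: A@4 B@1
Step 6: thread B executes B2 (x = x - 3). Shared: x=-1. PCs: A@4 B@2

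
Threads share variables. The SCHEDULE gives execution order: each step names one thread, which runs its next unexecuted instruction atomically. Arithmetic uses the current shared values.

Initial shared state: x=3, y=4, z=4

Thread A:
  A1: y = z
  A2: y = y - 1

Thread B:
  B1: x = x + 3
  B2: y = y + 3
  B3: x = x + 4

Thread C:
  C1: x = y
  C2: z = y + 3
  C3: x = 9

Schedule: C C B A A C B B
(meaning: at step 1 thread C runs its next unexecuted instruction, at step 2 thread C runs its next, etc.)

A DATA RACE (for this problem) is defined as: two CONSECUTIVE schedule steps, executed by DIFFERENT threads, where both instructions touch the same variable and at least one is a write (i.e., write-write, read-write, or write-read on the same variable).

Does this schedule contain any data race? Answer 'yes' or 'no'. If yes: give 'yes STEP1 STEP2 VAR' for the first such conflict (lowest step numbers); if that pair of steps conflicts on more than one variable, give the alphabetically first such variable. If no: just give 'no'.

Steps 1,2: same thread (C). No race.
Steps 2,3: C(r=y,w=z) vs B(r=x,w=x). No conflict.
Steps 3,4: B(r=x,w=x) vs A(r=z,w=y). No conflict.
Steps 4,5: same thread (A). No race.
Steps 5,6: A(r=y,w=y) vs C(r=-,w=x). No conflict.
Steps 6,7: C(r=-,w=x) vs B(r=y,w=y). No conflict.
Steps 7,8: same thread (B). No race.

Answer: no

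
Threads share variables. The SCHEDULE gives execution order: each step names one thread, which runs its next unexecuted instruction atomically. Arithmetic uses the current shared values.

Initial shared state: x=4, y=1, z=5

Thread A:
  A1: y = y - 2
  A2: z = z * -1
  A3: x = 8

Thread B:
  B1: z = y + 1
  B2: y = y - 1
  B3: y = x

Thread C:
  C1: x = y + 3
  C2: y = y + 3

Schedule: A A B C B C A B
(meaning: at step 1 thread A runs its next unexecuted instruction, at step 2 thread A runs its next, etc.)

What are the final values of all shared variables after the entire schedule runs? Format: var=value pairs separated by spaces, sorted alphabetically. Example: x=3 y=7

Answer: x=8 y=8 z=0

Derivation:
Step 1: thread A executes A1 (y = y - 2). Shared: x=4 y=-1 z=5. PCs: A@1 B@0 C@0
Step 2: thread A executes A2 (z = z * -1). Shared: x=4 y=-1 z=-5. PCs: A@2 B@0 C@0
Step 3: thread B executes B1 (z = y + 1). Shared: x=4 y=-1 z=0. PCs: A@2 B@1 C@0
Step 4: thread C executes C1 (x = y + 3). Shared: x=2 y=-1 z=0. PCs: A@2 B@1 C@1
Step 5: thread B executes B2 (y = y - 1). Shared: x=2 y=-2 z=0. PCs: A@2 B@2 C@1
Step 6: thread C executes C2 (y = y + 3). Shared: x=2 y=1 z=0. PCs: A@2 B@2 C@2
Step 7: thread A executes A3 (x = 8). Shared: x=8 y=1 z=0. PCs: A@3 B@2 C@2
Step 8: thread B executes B3 (y = x). Shared: x=8 y=8 z=0. PCs: A@3 B@3 C@2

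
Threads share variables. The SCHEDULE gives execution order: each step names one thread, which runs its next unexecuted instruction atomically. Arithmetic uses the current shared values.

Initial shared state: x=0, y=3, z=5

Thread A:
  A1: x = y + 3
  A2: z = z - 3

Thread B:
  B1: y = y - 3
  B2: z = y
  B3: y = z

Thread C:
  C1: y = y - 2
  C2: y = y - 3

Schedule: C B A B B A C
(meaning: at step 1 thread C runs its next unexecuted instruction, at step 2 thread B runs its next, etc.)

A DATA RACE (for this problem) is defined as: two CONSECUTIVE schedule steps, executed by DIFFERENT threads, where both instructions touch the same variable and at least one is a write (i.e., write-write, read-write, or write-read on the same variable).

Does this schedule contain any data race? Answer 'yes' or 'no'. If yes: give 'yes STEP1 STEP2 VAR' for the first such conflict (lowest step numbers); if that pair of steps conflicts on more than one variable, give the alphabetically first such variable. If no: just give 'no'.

Steps 1,2: C(y = y - 2) vs B(y = y - 3). RACE on y (W-W).
Steps 2,3: B(y = y - 3) vs A(x = y + 3). RACE on y (W-R).
Steps 3,4: A(r=y,w=x) vs B(r=y,w=z). No conflict.
Steps 4,5: same thread (B). No race.
Steps 5,6: B(y = z) vs A(z = z - 3). RACE on z (R-W).
Steps 6,7: A(r=z,w=z) vs C(r=y,w=y). No conflict.
First conflict at steps 1,2.

Answer: yes 1 2 y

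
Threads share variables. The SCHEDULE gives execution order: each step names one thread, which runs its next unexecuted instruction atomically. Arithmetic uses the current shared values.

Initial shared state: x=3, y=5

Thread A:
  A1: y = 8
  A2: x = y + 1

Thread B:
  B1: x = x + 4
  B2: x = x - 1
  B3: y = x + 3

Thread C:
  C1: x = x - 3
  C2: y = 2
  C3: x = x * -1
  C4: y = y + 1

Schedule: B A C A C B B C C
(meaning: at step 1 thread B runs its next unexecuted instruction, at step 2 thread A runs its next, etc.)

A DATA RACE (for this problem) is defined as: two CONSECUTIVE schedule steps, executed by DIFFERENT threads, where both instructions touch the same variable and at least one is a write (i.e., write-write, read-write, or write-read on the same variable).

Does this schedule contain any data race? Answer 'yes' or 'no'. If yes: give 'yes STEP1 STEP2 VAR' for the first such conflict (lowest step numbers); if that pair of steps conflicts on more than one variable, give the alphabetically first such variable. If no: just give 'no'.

Steps 1,2: B(r=x,w=x) vs A(r=-,w=y). No conflict.
Steps 2,3: A(r=-,w=y) vs C(r=x,w=x). No conflict.
Steps 3,4: C(x = x - 3) vs A(x = y + 1). RACE on x (W-W).
Steps 4,5: A(x = y + 1) vs C(y = 2). RACE on y (R-W).
Steps 5,6: C(r=-,w=y) vs B(r=x,w=x). No conflict.
Steps 6,7: same thread (B). No race.
Steps 7,8: B(y = x + 3) vs C(x = x * -1). RACE on x (R-W).
Steps 8,9: same thread (C). No race.
First conflict at steps 3,4.

Answer: yes 3 4 x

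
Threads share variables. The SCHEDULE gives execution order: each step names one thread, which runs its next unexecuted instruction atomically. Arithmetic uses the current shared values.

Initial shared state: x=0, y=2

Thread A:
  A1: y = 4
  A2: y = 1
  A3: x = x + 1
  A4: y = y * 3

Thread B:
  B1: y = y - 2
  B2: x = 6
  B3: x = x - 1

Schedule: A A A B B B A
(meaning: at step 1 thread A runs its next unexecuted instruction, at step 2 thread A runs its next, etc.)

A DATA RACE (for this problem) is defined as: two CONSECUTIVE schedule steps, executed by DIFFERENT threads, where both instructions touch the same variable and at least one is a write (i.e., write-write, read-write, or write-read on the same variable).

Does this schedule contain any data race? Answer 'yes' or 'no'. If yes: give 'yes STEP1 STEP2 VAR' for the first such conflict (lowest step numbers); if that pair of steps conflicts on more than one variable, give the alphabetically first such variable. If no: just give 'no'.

Answer: no

Derivation:
Steps 1,2: same thread (A). No race.
Steps 2,3: same thread (A). No race.
Steps 3,4: A(r=x,w=x) vs B(r=y,w=y). No conflict.
Steps 4,5: same thread (B). No race.
Steps 5,6: same thread (B). No race.
Steps 6,7: B(r=x,w=x) vs A(r=y,w=y). No conflict.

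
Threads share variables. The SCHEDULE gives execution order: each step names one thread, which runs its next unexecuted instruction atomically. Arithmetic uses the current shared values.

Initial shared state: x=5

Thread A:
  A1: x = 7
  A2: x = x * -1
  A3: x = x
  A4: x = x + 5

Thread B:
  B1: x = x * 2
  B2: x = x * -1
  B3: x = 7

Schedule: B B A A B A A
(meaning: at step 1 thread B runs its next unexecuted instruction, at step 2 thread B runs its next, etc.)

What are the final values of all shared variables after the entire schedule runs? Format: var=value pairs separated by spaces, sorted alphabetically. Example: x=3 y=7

Answer: x=12

Derivation:
Step 1: thread B executes B1 (x = x * 2). Shared: x=10. PCs: A@0 B@1
Step 2: thread B executes B2 (x = x * -1). Shared: x=-10. PCs: A@0 B@2
Step 3: thread A executes A1 (x = 7). Shared: x=7. PCs: A@1 B@2
Step 4: thread A executes A2 (x = x * -1). Shared: x=-7. PCs: A@2 B@2
Step 5: thread B executes B3 (x = 7). Shared: x=7. PCs: A@2 B@3
Step 6: thread A executes A3 (x = x). Shared: x=7. PCs: A@3 B@3
Step 7: thread A executes A4 (x = x + 5). Shared: x=12. PCs: A@4 B@3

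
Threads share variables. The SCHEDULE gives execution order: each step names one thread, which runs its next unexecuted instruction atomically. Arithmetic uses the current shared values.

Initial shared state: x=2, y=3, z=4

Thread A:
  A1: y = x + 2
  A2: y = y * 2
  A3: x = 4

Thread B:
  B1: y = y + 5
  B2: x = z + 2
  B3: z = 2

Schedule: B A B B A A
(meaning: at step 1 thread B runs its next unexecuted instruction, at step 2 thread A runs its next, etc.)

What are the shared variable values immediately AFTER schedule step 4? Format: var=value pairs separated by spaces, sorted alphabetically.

Answer: x=6 y=4 z=2

Derivation:
Step 1: thread B executes B1 (y = y + 5). Shared: x=2 y=8 z=4. PCs: A@0 B@1
Step 2: thread A executes A1 (y = x + 2). Shared: x=2 y=4 z=4. PCs: A@1 B@1
Step 3: thread B executes B2 (x = z + 2). Shared: x=6 y=4 z=4. PCs: A@1 B@2
Step 4: thread B executes B3 (z = 2). Shared: x=6 y=4 z=2. PCs: A@1 B@3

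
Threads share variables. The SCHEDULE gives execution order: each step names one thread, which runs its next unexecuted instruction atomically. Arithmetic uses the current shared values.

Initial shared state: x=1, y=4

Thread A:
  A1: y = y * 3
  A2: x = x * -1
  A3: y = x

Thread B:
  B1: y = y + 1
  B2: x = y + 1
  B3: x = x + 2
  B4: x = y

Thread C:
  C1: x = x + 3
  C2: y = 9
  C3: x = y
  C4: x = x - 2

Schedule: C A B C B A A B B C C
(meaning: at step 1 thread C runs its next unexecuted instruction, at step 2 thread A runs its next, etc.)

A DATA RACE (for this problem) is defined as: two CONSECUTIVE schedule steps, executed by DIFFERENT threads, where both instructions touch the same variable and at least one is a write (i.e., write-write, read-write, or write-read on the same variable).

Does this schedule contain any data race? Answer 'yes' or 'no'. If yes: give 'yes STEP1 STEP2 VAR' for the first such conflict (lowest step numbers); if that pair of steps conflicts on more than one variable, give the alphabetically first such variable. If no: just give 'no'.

Answer: yes 2 3 y

Derivation:
Steps 1,2: C(r=x,w=x) vs A(r=y,w=y). No conflict.
Steps 2,3: A(y = y * 3) vs B(y = y + 1). RACE on y (W-W).
Steps 3,4: B(y = y + 1) vs C(y = 9). RACE on y (W-W).
Steps 4,5: C(y = 9) vs B(x = y + 1). RACE on y (W-R).
Steps 5,6: B(x = y + 1) vs A(x = x * -1). RACE on x (W-W).
Steps 6,7: same thread (A). No race.
Steps 7,8: A(y = x) vs B(x = x + 2). RACE on x (R-W).
Steps 8,9: same thread (B). No race.
Steps 9,10: B(x = y) vs C(x = y). RACE on x (W-W).
Steps 10,11: same thread (C). No race.
First conflict at steps 2,3.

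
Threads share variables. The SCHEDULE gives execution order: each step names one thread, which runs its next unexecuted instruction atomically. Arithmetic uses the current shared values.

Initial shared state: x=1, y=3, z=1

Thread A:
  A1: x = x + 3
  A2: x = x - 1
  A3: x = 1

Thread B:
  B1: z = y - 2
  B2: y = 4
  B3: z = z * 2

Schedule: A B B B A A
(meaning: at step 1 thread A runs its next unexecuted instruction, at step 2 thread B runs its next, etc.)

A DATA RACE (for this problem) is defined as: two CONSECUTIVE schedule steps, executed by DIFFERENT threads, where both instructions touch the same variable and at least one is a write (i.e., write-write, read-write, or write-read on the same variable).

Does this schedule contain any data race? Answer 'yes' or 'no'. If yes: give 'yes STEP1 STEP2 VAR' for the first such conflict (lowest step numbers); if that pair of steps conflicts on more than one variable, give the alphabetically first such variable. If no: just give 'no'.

Steps 1,2: A(r=x,w=x) vs B(r=y,w=z). No conflict.
Steps 2,3: same thread (B). No race.
Steps 3,4: same thread (B). No race.
Steps 4,5: B(r=z,w=z) vs A(r=x,w=x). No conflict.
Steps 5,6: same thread (A). No race.

Answer: no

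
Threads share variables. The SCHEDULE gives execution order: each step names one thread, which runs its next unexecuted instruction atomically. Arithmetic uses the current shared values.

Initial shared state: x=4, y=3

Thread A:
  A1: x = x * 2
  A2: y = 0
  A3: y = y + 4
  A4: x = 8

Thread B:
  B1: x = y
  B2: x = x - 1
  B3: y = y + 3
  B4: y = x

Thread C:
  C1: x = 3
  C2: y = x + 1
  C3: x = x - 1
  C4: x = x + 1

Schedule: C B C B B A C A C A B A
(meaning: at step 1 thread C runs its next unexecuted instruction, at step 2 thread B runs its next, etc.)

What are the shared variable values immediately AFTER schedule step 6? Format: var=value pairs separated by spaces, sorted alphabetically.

Step 1: thread C executes C1 (x = 3). Shared: x=3 y=3. PCs: A@0 B@0 C@1
Step 2: thread B executes B1 (x = y). Shared: x=3 y=3. PCs: A@0 B@1 C@1
Step 3: thread C executes C2 (y = x + 1). Shared: x=3 y=4. PCs: A@0 B@1 C@2
Step 4: thread B executes B2 (x = x - 1). Shared: x=2 y=4. PCs: A@0 B@2 C@2
Step 5: thread B executes B3 (y = y + 3). Shared: x=2 y=7. PCs: A@0 B@3 C@2
Step 6: thread A executes A1 (x = x * 2). Shared: x=4 y=7. PCs: A@1 B@3 C@2

Answer: x=4 y=7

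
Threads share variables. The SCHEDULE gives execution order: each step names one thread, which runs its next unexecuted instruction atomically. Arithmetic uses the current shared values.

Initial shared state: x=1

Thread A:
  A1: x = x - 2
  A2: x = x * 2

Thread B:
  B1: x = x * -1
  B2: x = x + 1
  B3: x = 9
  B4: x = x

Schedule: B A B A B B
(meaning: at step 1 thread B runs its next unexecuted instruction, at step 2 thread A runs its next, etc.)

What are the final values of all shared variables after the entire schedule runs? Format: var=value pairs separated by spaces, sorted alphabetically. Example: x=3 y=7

Step 1: thread B executes B1 (x = x * -1). Shared: x=-1. PCs: A@0 B@1
Step 2: thread A executes A1 (x = x - 2). Shared: x=-3. PCs: A@1 B@1
Step 3: thread B executes B2 (x = x + 1). Shared: x=-2. PCs: A@1 B@2
Step 4: thread A executes A2 (x = x * 2). Shared: x=-4. PCs: A@2 B@2
Step 5: thread B executes B3 (x = 9). Shared: x=9. PCs: A@2 B@3
Step 6: thread B executes B4 (x = x). Shared: x=9. PCs: A@2 B@4

Answer: x=9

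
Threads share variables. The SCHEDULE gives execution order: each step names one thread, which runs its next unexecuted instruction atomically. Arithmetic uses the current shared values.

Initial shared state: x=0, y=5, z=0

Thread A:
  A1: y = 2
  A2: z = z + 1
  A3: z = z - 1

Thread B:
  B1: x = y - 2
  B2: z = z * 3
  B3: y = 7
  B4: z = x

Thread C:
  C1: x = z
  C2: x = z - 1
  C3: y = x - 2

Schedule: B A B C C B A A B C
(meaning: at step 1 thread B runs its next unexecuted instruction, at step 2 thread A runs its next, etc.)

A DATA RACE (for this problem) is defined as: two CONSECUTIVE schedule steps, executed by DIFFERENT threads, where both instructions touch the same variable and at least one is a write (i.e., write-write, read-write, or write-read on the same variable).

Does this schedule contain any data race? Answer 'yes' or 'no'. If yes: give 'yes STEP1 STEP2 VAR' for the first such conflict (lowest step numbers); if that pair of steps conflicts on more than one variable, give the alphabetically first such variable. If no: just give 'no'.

Steps 1,2: B(x = y - 2) vs A(y = 2). RACE on y (R-W).
Steps 2,3: A(r=-,w=y) vs B(r=z,w=z). No conflict.
Steps 3,4: B(z = z * 3) vs C(x = z). RACE on z (W-R).
Steps 4,5: same thread (C). No race.
Steps 5,6: C(r=z,w=x) vs B(r=-,w=y). No conflict.
Steps 6,7: B(r=-,w=y) vs A(r=z,w=z). No conflict.
Steps 7,8: same thread (A). No race.
Steps 8,9: A(z = z - 1) vs B(z = x). RACE on z (W-W).
Steps 9,10: B(r=x,w=z) vs C(r=x,w=y). No conflict.
First conflict at steps 1,2.

Answer: yes 1 2 y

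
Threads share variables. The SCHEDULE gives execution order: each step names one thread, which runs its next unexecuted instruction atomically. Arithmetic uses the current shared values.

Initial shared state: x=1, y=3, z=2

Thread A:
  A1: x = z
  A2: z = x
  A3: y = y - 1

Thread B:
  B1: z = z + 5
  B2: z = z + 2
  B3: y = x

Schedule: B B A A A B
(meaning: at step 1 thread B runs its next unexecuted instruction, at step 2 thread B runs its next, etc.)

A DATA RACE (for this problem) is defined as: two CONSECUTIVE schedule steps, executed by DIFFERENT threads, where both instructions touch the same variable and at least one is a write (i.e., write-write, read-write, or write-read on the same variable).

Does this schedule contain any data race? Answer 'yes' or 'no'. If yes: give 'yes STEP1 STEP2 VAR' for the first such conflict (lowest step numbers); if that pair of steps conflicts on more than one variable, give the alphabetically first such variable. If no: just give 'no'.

Answer: yes 2 3 z

Derivation:
Steps 1,2: same thread (B). No race.
Steps 2,3: B(z = z + 2) vs A(x = z). RACE on z (W-R).
Steps 3,4: same thread (A). No race.
Steps 4,5: same thread (A). No race.
Steps 5,6: A(y = y - 1) vs B(y = x). RACE on y (W-W).
First conflict at steps 2,3.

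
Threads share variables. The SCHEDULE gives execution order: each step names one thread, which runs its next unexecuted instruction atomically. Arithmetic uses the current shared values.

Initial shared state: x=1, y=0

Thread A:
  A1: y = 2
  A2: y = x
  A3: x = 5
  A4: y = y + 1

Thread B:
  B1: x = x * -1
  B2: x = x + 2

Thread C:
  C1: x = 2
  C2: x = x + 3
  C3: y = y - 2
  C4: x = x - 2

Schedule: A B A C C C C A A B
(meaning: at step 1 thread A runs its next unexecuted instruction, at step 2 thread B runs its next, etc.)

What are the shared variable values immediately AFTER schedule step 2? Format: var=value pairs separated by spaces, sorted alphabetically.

Step 1: thread A executes A1 (y = 2). Shared: x=1 y=2. PCs: A@1 B@0 C@0
Step 2: thread B executes B1 (x = x * -1). Shared: x=-1 y=2. PCs: A@1 B@1 C@0

Answer: x=-1 y=2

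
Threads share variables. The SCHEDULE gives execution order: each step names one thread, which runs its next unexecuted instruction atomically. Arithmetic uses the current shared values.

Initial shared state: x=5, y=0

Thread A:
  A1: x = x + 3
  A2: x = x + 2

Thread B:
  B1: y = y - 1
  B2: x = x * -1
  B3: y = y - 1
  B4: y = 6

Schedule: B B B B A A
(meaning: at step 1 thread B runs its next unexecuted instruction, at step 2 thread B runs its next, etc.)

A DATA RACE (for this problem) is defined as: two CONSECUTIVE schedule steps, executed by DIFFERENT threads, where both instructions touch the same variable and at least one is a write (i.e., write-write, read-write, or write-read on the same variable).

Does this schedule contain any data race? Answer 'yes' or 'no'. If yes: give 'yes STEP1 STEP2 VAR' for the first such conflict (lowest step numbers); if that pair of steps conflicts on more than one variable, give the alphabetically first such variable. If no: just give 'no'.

Steps 1,2: same thread (B). No race.
Steps 2,3: same thread (B). No race.
Steps 3,4: same thread (B). No race.
Steps 4,5: B(r=-,w=y) vs A(r=x,w=x). No conflict.
Steps 5,6: same thread (A). No race.

Answer: no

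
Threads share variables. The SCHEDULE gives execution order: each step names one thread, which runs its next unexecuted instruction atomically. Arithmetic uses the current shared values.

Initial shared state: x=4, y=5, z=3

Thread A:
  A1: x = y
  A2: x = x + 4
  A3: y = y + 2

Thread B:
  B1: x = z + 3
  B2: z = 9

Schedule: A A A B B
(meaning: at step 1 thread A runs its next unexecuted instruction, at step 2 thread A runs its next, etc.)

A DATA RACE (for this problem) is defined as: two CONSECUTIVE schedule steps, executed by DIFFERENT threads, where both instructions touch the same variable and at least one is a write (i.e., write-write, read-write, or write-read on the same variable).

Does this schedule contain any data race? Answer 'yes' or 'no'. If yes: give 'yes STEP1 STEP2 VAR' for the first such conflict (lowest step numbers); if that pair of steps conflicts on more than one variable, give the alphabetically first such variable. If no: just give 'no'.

Answer: no

Derivation:
Steps 1,2: same thread (A). No race.
Steps 2,3: same thread (A). No race.
Steps 3,4: A(r=y,w=y) vs B(r=z,w=x). No conflict.
Steps 4,5: same thread (B). No race.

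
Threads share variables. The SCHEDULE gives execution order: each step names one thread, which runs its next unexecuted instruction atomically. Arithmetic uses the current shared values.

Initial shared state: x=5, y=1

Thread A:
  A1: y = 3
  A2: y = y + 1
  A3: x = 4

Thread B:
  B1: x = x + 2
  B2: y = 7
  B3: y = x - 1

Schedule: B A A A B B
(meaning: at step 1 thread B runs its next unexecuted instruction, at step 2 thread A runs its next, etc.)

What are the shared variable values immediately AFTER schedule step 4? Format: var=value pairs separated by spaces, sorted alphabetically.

Step 1: thread B executes B1 (x = x + 2). Shared: x=7 y=1. PCs: A@0 B@1
Step 2: thread A executes A1 (y = 3). Shared: x=7 y=3. PCs: A@1 B@1
Step 3: thread A executes A2 (y = y + 1). Shared: x=7 y=4. PCs: A@2 B@1
Step 4: thread A executes A3 (x = 4). Shared: x=4 y=4. PCs: A@3 B@1

Answer: x=4 y=4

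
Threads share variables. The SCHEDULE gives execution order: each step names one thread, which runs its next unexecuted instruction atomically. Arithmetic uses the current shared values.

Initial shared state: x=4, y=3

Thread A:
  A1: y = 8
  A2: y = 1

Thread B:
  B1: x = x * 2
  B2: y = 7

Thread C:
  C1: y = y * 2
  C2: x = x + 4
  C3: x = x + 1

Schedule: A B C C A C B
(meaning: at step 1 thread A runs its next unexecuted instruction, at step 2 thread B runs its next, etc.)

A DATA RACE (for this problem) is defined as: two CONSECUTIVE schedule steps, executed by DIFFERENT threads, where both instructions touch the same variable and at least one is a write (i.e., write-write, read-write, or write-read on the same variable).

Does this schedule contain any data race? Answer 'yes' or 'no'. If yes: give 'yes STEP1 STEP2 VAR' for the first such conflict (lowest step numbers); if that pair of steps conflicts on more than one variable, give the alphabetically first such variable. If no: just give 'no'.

Answer: no

Derivation:
Steps 1,2: A(r=-,w=y) vs B(r=x,w=x). No conflict.
Steps 2,3: B(r=x,w=x) vs C(r=y,w=y). No conflict.
Steps 3,4: same thread (C). No race.
Steps 4,5: C(r=x,w=x) vs A(r=-,w=y). No conflict.
Steps 5,6: A(r=-,w=y) vs C(r=x,w=x). No conflict.
Steps 6,7: C(r=x,w=x) vs B(r=-,w=y). No conflict.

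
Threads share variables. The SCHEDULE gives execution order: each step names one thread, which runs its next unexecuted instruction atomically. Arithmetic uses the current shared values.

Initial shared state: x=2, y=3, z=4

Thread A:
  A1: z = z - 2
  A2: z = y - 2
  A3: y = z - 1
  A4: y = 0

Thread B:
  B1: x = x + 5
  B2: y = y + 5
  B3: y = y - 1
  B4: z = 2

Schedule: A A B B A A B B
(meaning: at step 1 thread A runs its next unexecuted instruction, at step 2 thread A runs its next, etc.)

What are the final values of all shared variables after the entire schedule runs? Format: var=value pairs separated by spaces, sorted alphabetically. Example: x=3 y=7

Step 1: thread A executes A1 (z = z - 2). Shared: x=2 y=3 z=2. PCs: A@1 B@0
Step 2: thread A executes A2 (z = y - 2). Shared: x=2 y=3 z=1. PCs: A@2 B@0
Step 3: thread B executes B1 (x = x + 5). Shared: x=7 y=3 z=1. PCs: A@2 B@1
Step 4: thread B executes B2 (y = y + 5). Shared: x=7 y=8 z=1. PCs: A@2 B@2
Step 5: thread A executes A3 (y = z - 1). Shared: x=7 y=0 z=1. PCs: A@3 B@2
Step 6: thread A executes A4 (y = 0). Shared: x=7 y=0 z=1. PCs: A@4 B@2
Step 7: thread B executes B3 (y = y - 1). Shared: x=7 y=-1 z=1. PCs: A@4 B@3
Step 8: thread B executes B4 (z = 2). Shared: x=7 y=-1 z=2. PCs: A@4 B@4

Answer: x=7 y=-1 z=2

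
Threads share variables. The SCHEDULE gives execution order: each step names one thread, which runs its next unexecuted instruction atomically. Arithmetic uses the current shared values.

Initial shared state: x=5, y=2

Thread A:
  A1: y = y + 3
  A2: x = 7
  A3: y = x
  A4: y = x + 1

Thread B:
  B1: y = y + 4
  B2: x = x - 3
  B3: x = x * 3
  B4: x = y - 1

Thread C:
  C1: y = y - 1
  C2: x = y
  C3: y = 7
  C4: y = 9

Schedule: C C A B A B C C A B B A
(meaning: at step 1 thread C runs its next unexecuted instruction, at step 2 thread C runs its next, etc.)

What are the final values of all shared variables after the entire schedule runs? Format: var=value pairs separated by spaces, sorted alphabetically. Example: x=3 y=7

Answer: x=3 y=4

Derivation:
Step 1: thread C executes C1 (y = y - 1). Shared: x=5 y=1. PCs: A@0 B@0 C@1
Step 2: thread C executes C2 (x = y). Shared: x=1 y=1. PCs: A@0 B@0 C@2
Step 3: thread A executes A1 (y = y + 3). Shared: x=1 y=4. PCs: A@1 B@0 C@2
Step 4: thread B executes B1 (y = y + 4). Shared: x=1 y=8. PCs: A@1 B@1 C@2
Step 5: thread A executes A2 (x = 7). Shared: x=7 y=8. PCs: A@2 B@1 C@2
Step 6: thread B executes B2 (x = x - 3). Shared: x=4 y=8. PCs: A@2 B@2 C@2
Step 7: thread C executes C3 (y = 7). Shared: x=4 y=7. PCs: A@2 B@2 C@3
Step 8: thread C executes C4 (y = 9). Shared: x=4 y=9. PCs: A@2 B@2 C@4
Step 9: thread A executes A3 (y = x). Shared: x=4 y=4. PCs: A@3 B@2 C@4
Step 10: thread B executes B3 (x = x * 3). Shared: x=12 y=4. PCs: A@3 B@3 C@4
Step 11: thread B executes B4 (x = y - 1). Shared: x=3 y=4. PCs: A@3 B@4 C@4
Step 12: thread A executes A4 (y = x + 1). Shared: x=3 y=4. PCs: A@4 B@4 C@4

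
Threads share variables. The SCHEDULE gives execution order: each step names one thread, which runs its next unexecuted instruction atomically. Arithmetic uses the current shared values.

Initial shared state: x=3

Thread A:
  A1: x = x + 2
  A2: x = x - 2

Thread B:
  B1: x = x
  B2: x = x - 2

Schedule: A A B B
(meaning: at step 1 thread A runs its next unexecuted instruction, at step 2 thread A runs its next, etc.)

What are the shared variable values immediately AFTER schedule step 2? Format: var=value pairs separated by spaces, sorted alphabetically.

Answer: x=3

Derivation:
Step 1: thread A executes A1 (x = x + 2). Shared: x=5. PCs: A@1 B@0
Step 2: thread A executes A2 (x = x - 2). Shared: x=3. PCs: A@2 B@0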